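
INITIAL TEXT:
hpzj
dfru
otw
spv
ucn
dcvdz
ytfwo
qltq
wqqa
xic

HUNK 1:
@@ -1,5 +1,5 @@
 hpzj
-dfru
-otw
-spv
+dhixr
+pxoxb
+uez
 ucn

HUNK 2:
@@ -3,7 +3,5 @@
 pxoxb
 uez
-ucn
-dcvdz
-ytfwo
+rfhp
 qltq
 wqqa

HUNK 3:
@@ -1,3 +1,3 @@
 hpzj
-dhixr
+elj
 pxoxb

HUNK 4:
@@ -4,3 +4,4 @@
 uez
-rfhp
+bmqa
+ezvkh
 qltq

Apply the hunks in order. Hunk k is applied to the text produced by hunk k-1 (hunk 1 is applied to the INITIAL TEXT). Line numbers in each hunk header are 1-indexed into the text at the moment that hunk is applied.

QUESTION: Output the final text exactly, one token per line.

Hunk 1: at line 1 remove [dfru,otw,spv] add [dhixr,pxoxb,uez] -> 10 lines: hpzj dhixr pxoxb uez ucn dcvdz ytfwo qltq wqqa xic
Hunk 2: at line 3 remove [ucn,dcvdz,ytfwo] add [rfhp] -> 8 lines: hpzj dhixr pxoxb uez rfhp qltq wqqa xic
Hunk 3: at line 1 remove [dhixr] add [elj] -> 8 lines: hpzj elj pxoxb uez rfhp qltq wqqa xic
Hunk 4: at line 4 remove [rfhp] add [bmqa,ezvkh] -> 9 lines: hpzj elj pxoxb uez bmqa ezvkh qltq wqqa xic

Answer: hpzj
elj
pxoxb
uez
bmqa
ezvkh
qltq
wqqa
xic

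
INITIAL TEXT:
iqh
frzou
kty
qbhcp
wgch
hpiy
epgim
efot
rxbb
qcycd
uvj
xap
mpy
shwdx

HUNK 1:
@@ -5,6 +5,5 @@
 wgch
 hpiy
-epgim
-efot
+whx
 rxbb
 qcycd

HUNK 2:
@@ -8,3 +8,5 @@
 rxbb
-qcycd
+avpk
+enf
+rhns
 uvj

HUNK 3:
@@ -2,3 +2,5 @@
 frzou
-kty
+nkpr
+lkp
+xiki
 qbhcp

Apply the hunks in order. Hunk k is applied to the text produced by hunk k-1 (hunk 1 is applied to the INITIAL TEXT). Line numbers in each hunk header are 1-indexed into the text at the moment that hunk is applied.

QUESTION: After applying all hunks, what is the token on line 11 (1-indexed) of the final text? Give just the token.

Answer: avpk

Derivation:
Hunk 1: at line 5 remove [epgim,efot] add [whx] -> 13 lines: iqh frzou kty qbhcp wgch hpiy whx rxbb qcycd uvj xap mpy shwdx
Hunk 2: at line 8 remove [qcycd] add [avpk,enf,rhns] -> 15 lines: iqh frzou kty qbhcp wgch hpiy whx rxbb avpk enf rhns uvj xap mpy shwdx
Hunk 3: at line 2 remove [kty] add [nkpr,lkp,xiki] -> 17 lines: iqh frzou nkpr lkp xiki qbhcp wgch hpiy whx rxbb avpk enf rhns uvj xap mpy shwdx
Final line 11: avpk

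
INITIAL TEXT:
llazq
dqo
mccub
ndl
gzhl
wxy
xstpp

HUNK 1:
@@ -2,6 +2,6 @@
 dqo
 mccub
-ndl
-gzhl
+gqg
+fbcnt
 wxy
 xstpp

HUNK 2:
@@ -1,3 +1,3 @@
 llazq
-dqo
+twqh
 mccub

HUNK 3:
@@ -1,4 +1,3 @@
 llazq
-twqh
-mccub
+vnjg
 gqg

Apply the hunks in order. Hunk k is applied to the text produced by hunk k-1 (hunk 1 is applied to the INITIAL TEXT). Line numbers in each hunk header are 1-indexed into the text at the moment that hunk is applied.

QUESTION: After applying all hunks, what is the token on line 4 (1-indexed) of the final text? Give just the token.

Answer: fbcnt

Derivation:
Hunk 1: at line 2 remove [ndl,gzhl] add [gqg,fbcnt] -> 7 lines: llazq dqo mccub gqg fbcnt wxy xstpp
Hunk 2: at line 1 remove [dqo] add [twqh] -> 7 lines: llazq twqh mccub gqg fbcnt wxy xstpp
Hunk 3: at line 1 remove [twqh,mccub] add [vnjg] -> 6 lines: llazq vnjg gqg fbcnt wxy xstpp
Final line 4: fbcnt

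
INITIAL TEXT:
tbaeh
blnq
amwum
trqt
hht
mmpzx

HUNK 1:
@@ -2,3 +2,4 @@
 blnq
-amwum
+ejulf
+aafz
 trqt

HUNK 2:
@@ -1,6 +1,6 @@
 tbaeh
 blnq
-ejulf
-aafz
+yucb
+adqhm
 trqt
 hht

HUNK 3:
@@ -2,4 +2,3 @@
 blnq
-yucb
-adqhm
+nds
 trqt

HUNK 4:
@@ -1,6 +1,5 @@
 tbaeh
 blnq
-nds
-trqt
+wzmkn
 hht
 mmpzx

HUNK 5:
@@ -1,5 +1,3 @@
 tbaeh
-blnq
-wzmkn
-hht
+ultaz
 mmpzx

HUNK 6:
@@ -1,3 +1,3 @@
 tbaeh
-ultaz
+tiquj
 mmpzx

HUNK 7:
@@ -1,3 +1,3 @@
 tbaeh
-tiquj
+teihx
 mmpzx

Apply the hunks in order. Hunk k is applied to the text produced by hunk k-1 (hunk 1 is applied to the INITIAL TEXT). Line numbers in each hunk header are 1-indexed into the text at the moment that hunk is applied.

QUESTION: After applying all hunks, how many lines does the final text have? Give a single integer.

Hunk 1: at line 2 remove [amwum] add [ejulf,aafz] -> 7 lines: tbaeh blnq ejulf aafz trqt hht mmpzx
Hunk 2: at line 1 remove [ejulf,aafz] add [yucb,adqhm] -> 7 lines: tbaeh blnq yucb adqhm trqt hht mmpzx
Hunk 3: at line 2 remove [yucb,adqhm] add [nds] -> 6 lines: tbaeh blnq nds trqt hht mmpzx
Hunk 4: at line 1 remove [nds,trqt] add [wzmkn] -> 5 lines: tbaeh blnq wzmkn hht mmpzx
Hunk 5: at line 1 remove [blnq,wzmkn,hht] add [ultaz] -> 3 lines: tbaeh ultaz mmpzx
Hunk 6: at line 1 remove [ultaz] add [tiquj] -> 3 lines: tbaeh tiquj mmpzx
Hunk 7: at line 1 remove [tiquj] add [teihx] -> 3 lines: tbaeh teihx mmpzx
Final line count: 3

Answer: 3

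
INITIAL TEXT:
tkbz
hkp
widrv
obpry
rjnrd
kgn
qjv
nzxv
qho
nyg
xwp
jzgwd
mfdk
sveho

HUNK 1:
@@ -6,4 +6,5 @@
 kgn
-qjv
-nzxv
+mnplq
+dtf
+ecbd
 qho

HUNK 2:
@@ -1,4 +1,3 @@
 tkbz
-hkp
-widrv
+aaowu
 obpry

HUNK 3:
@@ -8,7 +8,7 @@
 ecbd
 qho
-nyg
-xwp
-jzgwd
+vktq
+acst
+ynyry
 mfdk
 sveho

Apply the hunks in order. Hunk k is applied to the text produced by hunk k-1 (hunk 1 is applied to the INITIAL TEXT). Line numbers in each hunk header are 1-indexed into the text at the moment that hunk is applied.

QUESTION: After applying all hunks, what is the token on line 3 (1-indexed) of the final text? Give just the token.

Answer: obpry

Derivation:
Hunk 1: at line 6 remove [qjv,nzxv] add [mnplq,dtf,ecbd] -> 15 lines: tkbz hkp widrv obpry rjnrd kgn mnplq dtf ecbd qho nyg xwp jzgwd mfdk sveho
Hunk 2: at line 1 remove [hkp,widrv] add [aaowu] -> 14 lines: tkbz aaowu obpry rjnrd kgn mnplq dtf ecbd qho nyg xwp jzgwd mfdk sveho
Hunk 3: at line 8 remove [nyg,xwp,jzgwd] add [vktq,acst,ynyry] -> 14 lines: tkbz aaowu obpry rjnrd kgn mnplq dtf ecbd qho vktq acst ynyry mfdk sveho
Final line 3: obpry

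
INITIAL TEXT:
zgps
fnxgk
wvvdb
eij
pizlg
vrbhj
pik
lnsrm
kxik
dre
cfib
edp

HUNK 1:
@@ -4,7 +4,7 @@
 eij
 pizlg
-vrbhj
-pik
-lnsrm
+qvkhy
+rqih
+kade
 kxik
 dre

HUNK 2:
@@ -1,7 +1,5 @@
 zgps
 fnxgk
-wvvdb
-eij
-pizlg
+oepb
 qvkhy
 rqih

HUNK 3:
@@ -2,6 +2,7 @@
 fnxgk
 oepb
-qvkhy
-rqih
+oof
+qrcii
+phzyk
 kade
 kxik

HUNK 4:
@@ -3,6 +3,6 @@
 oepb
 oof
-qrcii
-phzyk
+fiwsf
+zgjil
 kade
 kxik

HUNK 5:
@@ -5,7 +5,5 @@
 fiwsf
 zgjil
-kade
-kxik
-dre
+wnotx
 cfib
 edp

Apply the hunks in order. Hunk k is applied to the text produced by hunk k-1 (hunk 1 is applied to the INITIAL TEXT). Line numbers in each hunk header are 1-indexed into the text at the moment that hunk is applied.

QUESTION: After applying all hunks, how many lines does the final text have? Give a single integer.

Answer: 9

Derivation:
Hunk 1: at line 4 remove [vrbhj,pik,lnsrm] add [qvkhy,rqih,kade] -> 12 lines: zgps fnxgk wvvdb eij pizlg qvkhy rqih kade kxik dre cfib edp
Hunk 2: at line 1 remove [wvvdb,eij,pizlg] add [oepb] -> 10 lines: zgps fnxgk oepb qvkhy rqih kade kxik dre cfib edp
Hunk 3: at line 2 remove [qvkhy,rqih] add [oof,qrcii,phzyk] -> 11 lines: zgps fnxgk oepb oof qrcii phzyk kade kxik dre cfib edp
Hunk 4: at line 3 remove [qrcii,phzyk] add [fiwsf,zgjil] -> 11 lines: zgps fnxgk oepb oof fiwsf zgjil kade kxik dre cfib edp
Hunk 5: at line 5 remove [kade,kxik,dre] add [wnotx] -> 9 lines: zgps fnxgk oepb oof fiwsf zgjil wnotx cfib edp
Final line count: 9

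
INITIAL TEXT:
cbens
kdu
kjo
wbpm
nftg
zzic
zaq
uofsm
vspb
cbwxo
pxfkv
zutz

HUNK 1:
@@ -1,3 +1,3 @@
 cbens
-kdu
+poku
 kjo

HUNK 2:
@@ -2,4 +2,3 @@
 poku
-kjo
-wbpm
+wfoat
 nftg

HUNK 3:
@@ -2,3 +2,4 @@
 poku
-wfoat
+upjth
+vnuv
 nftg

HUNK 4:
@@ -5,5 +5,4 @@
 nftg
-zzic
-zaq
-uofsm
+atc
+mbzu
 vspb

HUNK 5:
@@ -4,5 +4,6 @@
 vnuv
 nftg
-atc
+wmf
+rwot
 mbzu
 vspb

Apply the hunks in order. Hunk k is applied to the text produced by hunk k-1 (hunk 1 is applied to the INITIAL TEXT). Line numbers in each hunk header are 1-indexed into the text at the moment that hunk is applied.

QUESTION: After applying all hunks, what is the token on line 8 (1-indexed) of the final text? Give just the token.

Answer: mbzu

Derivation:
Hunk 1: at line 1 remove [kdu] add [poku] -> 12 lines: cbens poku kjo wbpm nftg zzic zaq uofsm vspb cbwxo pxfkv zutz
Hunk 2: at line 2 remove [kjo,wbpm] add [wfoat] -> 11 lines: cbens poku wfoat nftg zzic zaq uofsm vspb cbwxo pxfkv zutz
Hunk 3: at line 2 remove [wfoat] add [upjth,vnuv] -> 12 lines: cbens poku upjth vnuv nftg zzic zaq uofsm vspb cbwxo pxfkv zutz
Hunk 4: at line 5 remove [zzic,zaq,uofsm] add [atc,mbzu] -> 11 lines: cbens poku upjth vnuv nftg atc mbzu vspb cbwxo pxfkv zutz
Hunk 5: at line 4 remove [atc] add [wmf,rwot] -> 12 lines: cbens poku upjth vnuv nftg wmf rwot mbzu vspb cbwxo pxfkv zutz
Final line 8: mbzu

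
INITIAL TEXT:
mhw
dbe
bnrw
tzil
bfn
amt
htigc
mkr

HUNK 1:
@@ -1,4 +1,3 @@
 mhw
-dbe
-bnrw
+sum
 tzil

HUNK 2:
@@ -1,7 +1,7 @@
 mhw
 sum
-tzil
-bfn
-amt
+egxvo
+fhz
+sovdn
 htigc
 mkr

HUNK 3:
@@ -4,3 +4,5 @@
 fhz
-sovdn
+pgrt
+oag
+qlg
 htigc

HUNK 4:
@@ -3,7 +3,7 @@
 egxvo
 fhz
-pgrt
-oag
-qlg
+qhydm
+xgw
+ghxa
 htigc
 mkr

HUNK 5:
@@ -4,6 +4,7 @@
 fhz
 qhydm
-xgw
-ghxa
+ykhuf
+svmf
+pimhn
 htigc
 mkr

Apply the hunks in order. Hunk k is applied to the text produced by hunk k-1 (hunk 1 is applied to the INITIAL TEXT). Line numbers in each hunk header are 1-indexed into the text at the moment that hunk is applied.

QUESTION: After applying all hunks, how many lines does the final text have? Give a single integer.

Hunk 1: at line 1 remove [dbe,bnrw] add [sum] -> 7 lines: mhw sum tzil bfn amt htigc mkr
Hunk 2: at line 1 remove [tzil,bfn,amt] add [egxvo,fhz,sovdn] -> 7 lines: mhw sum egxvo fhz sovdn htigc mkr
Hunk 3: at line 4 remove [sovdn] add [pgrt,oag,qlg] -> 9 lines: mhw sum egxvo fhz pgrt oag qlg htigc mkr
Hunk 4: at line 3 remove [pgrt,oag,qlg] add [qhydm,xgw,ghxa] -> 9 lines: mhw sum egxvo fhz qhydm xgw ghxa htigc mkr
Hunk 5: at line 4 remove [xgw,ghxa] add [ykhuf,svmf,pimhn] -> 10 lines: mhw sum egxvo fhz qhydm ykhuf svmf pimhn htigc mkr
Final line count: 10

Answer: 10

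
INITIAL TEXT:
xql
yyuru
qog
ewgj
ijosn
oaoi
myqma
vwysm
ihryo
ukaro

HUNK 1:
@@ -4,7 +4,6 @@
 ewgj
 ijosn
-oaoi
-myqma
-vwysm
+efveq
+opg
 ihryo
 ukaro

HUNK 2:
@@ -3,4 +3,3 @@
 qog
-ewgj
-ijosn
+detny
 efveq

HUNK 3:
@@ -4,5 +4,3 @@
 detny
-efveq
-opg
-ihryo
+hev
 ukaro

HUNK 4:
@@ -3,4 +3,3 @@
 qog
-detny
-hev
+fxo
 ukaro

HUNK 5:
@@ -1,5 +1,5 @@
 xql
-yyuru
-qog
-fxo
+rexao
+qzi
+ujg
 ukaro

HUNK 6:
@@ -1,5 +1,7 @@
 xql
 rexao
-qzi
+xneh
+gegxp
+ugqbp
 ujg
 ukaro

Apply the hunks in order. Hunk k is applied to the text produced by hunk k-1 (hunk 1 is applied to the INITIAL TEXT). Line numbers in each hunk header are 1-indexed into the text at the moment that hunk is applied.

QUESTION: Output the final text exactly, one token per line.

Answer: xql
rexao
xneh
gegxp
ugqbp
ujg
ukaro

Derivation:
Hunk 1: at line 4 remove [oaoi,myqma,vwysm] add [efveq,opg] -> 9 lines: xql yyuru qog ewgj ijosn efveq opg ihryo ukaro
Hunk 2: at line 3 remove [ewgj,ijosn] add [detny] -> 8 lines: xql yyuru qog detny efveq opg ihryo ukaro
Hunk 3: at line 4 remove [efveq,opg,ihryo] add [hev] -> 6 lines: xql yyuru qog detny hev ukaro
Hunk 4: at line 3 remove [detny,hev] add [fxo] -> 5 lines: xql yyuru qog fxo ukaro
Hunk 5: at line 1 remove [yyuru,qog,fxo] add [rexao,qzi,ujg] -> 5 lines: xql rexao qzi ujg ukaro
Hunk 6: at line 1 remove [qzi] add [xneh,gegxp,ugqbp] -> 7 lines: xql rexao xneh gegxp ugqbp ujg ukaro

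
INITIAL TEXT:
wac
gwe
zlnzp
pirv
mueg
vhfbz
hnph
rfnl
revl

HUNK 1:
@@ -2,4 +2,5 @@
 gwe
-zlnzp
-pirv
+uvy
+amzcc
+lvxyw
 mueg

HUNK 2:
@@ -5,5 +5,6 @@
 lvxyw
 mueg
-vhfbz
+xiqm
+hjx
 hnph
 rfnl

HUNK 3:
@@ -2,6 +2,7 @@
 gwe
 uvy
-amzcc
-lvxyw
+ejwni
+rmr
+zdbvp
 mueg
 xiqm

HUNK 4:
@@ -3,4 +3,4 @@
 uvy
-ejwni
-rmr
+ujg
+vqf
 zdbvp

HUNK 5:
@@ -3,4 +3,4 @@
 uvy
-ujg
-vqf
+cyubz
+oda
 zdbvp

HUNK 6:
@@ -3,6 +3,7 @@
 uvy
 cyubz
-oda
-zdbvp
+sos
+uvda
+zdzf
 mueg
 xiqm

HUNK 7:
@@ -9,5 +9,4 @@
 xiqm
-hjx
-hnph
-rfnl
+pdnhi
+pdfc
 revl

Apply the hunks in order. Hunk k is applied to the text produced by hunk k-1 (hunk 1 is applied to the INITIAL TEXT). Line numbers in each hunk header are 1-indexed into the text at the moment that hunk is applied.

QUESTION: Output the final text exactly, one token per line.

Answer: wac
gwe
uvy
cyubz
sos
uvda
zdzf
mueg
xiqm
pdnhi
pdfc
revl

Derivation:
Hunk 1: at line 2 remove [zlnzp,pirv] add [uvy,amzcc,lvxyw] -> 10 lines: wac gwe uvy amzcc lvxyw mueg vhfbz hnph rfnl revl
Hunk 2: at line 5 remove [vhfbz] add [xiqm,hjx] -> 11 lines: wac gwe uvy amzcc lvxyw mueg xiqm hjx hnph rfnl revl
Hunk 3: at line 2 remove [amzcc,lvxyw] add [ejwni,rmr,zdbvp] -> 12 lines: wac gwe uvy ejwni rmr zdbvp mueg xiqm hjx hnph rfnl revl
Hunk 4: at line 3 remove [ejwni,rmr] add [ujg,vqf] -> 12 lines: wac gwe uvy ujg vqf zdbvp mueg xiqm hjx hnph rfnl revl
Hunk 5: at line 3 remove [ujg,vqf] add [cyubz,oda] -> 12 lines: wac gwe uvy cyubz oda zdbvp mueg xiqm hjx hnph rfnl revl
Hunk 6: at line 3 remove [oda,zdbvp] add [sos,uvda,zdzf] -> 13 lines: wac gwe uvy cyubz sos uvda zdzf mueg xiqm hjx hnph rfnl revl
Hunk 7: at line 9 remove [hjx,hnph,rfnl] add [pdnhi,pdfc] -> 12 lines: wac gwe uvy cyubz sos uvda zdzf mueg xiqm pdnhi pdfc revl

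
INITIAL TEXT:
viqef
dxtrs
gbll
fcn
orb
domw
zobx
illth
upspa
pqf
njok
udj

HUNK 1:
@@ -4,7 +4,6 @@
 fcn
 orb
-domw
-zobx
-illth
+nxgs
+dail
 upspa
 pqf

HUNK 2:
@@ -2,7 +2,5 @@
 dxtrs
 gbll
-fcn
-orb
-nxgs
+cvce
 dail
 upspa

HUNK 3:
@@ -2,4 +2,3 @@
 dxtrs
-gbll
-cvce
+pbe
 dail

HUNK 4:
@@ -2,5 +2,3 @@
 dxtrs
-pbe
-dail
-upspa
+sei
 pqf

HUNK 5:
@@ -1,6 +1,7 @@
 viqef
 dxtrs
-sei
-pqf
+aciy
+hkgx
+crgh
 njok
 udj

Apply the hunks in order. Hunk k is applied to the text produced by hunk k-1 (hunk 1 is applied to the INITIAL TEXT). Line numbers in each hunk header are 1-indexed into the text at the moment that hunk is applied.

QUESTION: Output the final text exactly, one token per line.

Answer: viqef
dxtrs
aciy
hkgx
crgh
njok
udj

Derivation:
Hunk 1: at line 4 remove [domw,zobx,illth] add [nxgs,dail] -> 11 lines: viqef dxtrs gbll fcn orb nxgs dail upspa pqf njok udj
Hunk 2: at line 2 remove [fcn,orb,nxgs] add [cvce] -> 9 lines: viqef dxtrs gbll cvce dail upspa pqf njok udj
Hunk 3: at line 2 remove [gbll,cvce] add [pbe] -> 8 lines: viqef dxtrs pbe dail upspa pqf njok udj
Hunk 4: at line 2 remove [pbe,dail,upspa] add [sei] -> 6 lines: viqef dxtrs sei pqf njok udj
Hunk 5: at line 1 remove [sei,pqf] add [aciy,hkgx,crgh] -> 7 lines: viqef dxtrs aciy hkgx crgh njok udj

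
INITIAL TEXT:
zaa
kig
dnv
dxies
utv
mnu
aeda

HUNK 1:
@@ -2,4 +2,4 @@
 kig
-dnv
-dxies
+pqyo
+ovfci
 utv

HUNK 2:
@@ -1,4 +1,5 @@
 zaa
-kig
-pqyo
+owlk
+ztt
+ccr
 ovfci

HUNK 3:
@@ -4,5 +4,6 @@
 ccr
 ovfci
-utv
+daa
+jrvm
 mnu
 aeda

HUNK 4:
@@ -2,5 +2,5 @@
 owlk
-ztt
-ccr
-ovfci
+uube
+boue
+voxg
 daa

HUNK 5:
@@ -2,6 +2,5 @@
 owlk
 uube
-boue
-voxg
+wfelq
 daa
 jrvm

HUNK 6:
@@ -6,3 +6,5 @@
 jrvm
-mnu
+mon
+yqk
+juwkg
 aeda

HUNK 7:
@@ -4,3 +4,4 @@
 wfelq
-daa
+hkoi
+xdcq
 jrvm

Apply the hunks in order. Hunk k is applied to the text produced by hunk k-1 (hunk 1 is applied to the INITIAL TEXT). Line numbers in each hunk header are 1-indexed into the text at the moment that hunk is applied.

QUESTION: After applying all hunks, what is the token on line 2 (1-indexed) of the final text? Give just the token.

Answer: owlk

Derivation:
Hunk 1: at line 2 remove [dnv,dxies] add [pqyo,ovfci] -> 7 lines: zaa kig pqyo ovfci utv mnu aeda
Hunk 2: at line 1 remove [kig,pqyo] add [owlk,ztt,ccr] -> 8 lines: zaa owlk ztt ccr ovfci utv mnu aeda
Hunk 3: at line 4 remove [utv] add [daa,jrvm] -> 9 lines: zaa owlk ztt ccr ovfci daa jrvm mnu aeda
Hunk 4: at line 2 remove [ztt,ccr,ovfci] add [uube,boue,voxg] -> 9 lines: zaa owlk uube boue voxg daa jrvm mnu aeda
Hunk 5: at line 2 remove [boue,voxg] add [wfelq] -> 8 lines: zaa owlk uube wfelq daa jrvm mnu aeda
Hunk 6: at line 6 remove [mnu] add [mon,yqk,juwkg] -> 10 lines: zaa owlk uube wfelq daa jrvm mon yqk juwkg aeda
Hunk 7: at line 4 remove [daa] add [hkoi,xdcq] -> 11 lines: zaa owlk uube wfelq hkoi xdcq jrvm mon yqk juwkg aeda
Final line 2: owlk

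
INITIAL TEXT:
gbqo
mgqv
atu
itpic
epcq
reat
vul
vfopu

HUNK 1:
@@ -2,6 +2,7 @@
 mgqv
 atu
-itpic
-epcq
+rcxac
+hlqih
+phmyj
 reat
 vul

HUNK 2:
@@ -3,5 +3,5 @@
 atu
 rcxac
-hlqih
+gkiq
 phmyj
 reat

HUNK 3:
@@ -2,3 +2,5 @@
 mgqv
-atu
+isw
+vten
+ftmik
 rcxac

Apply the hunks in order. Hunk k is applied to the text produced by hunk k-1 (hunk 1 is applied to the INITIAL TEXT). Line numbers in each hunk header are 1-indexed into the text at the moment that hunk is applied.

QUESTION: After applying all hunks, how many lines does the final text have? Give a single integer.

Hunk 1: at line 2 remove [itpic,epcq] add [rcxac,hlqih,phmyj] -> 9 lines: gbqo mgqv atu rcxac hlqih phmyj reat vul vfopu
Hunk 2: at line 3 remove [hlqih] add [gkiq] -> 9 lines: gbqo mgqv atu rcxac gkiq phmyj reat vul vfopu
Hunk 3: at line 2 remove [atu] add [isw,vten,ftmik] -> 11 lines: gbqo mgqv isw vten ftmik rcxac gkiq phmyj reat vul vfopu
Final line count: 11

Answer: 11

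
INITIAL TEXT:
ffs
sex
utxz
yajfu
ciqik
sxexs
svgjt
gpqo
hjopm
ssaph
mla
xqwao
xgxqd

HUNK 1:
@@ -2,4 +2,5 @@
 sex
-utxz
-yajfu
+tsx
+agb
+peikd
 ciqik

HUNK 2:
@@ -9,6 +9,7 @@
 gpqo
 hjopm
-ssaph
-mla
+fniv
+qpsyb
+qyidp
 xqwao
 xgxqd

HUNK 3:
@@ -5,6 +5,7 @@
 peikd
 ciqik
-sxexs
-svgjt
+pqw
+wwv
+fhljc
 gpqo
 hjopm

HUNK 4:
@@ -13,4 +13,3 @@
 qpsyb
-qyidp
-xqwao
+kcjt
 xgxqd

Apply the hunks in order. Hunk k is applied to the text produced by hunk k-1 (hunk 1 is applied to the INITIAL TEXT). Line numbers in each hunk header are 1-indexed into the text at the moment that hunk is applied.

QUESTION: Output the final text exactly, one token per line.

Hunk 1: at line 2 remove [utxz,yajfu] add [tsx,agb,peikd] -> 14 lines: ffs sex tsx agb peikd ciqik sxexs svgjt gpqo hjopm ssaph mla xqwao xgxqd
Hunk 2: at line 9 remove [ssaph,mla] add [fniv,qpsyb,qyidp] -> 15 lines: ffs sex tsx agb peikd ciqik sxexs svgjt gpqo hjopm fniv qpsyb qyidp xqwao xgxqd
Hunk 3: at line 5 remove [sxexs,svgjt] add [pqw,wwv,fhljc] -> 16 lines: ffs sex tsx agb peikd ciqik pqw wwv fhljc gpqo hjopm fniv qpsyb qyidp xqwao xgxqd
Hunk 4: at line 13 remove [qyidp,xqwao] add [kcjt] -> 15 lines: ffs sex tsx agb peikd ciqik pqw wwv fhljc gpqo hjopm fniv qpsyb kcjt xgxqd

Answer: ffs
sex
tsx
agb
peikd
ciqik
pqw
wwv
fhljc
gpqo
hjopm
fniv
qpsyb
kcjt
xgxqd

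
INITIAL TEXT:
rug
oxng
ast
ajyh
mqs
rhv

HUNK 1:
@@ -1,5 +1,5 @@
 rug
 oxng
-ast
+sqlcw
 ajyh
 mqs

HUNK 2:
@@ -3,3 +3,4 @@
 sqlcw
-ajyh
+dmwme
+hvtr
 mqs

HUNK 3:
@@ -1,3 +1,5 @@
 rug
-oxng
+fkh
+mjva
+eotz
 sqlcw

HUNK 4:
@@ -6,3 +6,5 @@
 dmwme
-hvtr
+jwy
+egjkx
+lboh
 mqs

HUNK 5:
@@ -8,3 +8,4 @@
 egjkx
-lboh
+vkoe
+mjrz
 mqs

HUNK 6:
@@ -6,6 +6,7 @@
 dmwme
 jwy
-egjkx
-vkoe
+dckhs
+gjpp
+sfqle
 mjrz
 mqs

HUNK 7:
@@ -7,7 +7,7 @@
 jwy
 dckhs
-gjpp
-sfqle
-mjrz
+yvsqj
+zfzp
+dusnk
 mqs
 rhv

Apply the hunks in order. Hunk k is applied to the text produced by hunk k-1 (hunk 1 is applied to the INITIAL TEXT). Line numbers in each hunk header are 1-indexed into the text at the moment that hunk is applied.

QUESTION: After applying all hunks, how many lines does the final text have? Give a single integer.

Answer: 13

Derivation:
Hunk 1: at line 1 remove [ast] add [sqlcw] -> 6 lines: rug oxng sqlcw ajyh mqs rhv
Hunk 2: at line 3 remove [ajyh] add [dmwme,hvtr] -> 7 lines: rug oxng sqlcw dmwme hvtr mqs rhv
Hunk 3: at line 1 remove [oxng] add [fkh,mjva,eotz] -> 9 lines: rug fkh mjva eotz sqlcw dmwme hvtr mqs rhv
Hunk 4: at line 6 remove [hvtr] add [jwy,egjkx,lboh] -> 11 lines: rug fkh mjva eotz sqlcw dmwme jwy egjkx lboh mqs rhv
Hunk 5: at line 8 remove [lboh] add [vkoe,mjrz] -> 12 lines: rug fkh mjva eotz sqlcw dmwme jwy egjkx vkoe mjrz mqs rhv
Hunk 6: at line 6 remove [egjkx,vkoe] add [dckhs,gjpp,sfqle] -> 13 lines: rug fkh mjva eotz sqlcw dmwme jwy dckhs gjpp sfqle mjrz mqs rhv
Hunk 7: at line 7 remove [gjpp,sfqle,mjrz] add [yvsqj,zfzp,dusnk] -> 13 lines: rug fkh mjva eotz sqlcw dmwme jwy dckhs yvsqj zfzp dusnk mqs rhv
Final line count: 13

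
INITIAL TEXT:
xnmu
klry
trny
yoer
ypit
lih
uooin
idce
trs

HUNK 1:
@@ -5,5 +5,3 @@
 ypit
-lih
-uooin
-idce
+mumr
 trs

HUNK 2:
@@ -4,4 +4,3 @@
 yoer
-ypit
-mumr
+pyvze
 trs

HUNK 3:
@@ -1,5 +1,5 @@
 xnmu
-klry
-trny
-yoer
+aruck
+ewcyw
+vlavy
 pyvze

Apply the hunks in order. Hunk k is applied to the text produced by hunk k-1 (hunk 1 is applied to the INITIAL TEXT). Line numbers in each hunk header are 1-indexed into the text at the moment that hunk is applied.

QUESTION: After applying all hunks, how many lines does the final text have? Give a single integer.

Hunk 1: at line 5 remove [lih,uooin,idce] add [mumr] -> 7 lines: xnmu klry trny yoer ypit mumr trs
Hunk 2: at line 4 remove [ypit,mumr] add [pyvze] -> 6 lines: xnmu klry trny yoer pyvze trs
Hunk 3: at line 1 remove [klry,trny,yoer] add [aruck,ewcyw,vlavy] -> 6 lines: xnmu aruck ewcyw vlavy pyvze trs
Final line count: 6

Answer: 6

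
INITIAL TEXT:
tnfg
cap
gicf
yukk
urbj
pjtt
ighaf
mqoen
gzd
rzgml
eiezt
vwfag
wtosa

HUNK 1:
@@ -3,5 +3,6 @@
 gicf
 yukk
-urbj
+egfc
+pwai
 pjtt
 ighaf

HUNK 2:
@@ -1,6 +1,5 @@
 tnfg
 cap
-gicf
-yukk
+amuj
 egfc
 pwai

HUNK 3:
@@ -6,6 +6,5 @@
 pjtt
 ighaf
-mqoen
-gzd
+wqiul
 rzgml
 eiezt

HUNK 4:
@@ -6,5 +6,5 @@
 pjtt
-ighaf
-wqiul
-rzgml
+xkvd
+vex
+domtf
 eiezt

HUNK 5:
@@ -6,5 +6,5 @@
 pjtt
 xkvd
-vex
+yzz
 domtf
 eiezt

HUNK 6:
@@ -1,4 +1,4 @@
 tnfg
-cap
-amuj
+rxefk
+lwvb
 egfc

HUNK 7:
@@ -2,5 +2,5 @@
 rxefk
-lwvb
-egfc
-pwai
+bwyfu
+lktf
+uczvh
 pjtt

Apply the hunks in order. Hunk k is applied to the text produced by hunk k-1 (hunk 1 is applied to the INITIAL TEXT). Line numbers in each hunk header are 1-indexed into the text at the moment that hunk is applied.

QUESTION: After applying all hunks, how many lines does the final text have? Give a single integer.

Answer: 12

Derivation:
Hunk 1: at line 3 remove [urbj] add [egfc,pwai] -> 14 lines: tnfg cap gicf yukk egfc pwai pjtt ighaf mqoen gzd rzgml eiezt vwfag wtosa
Hunk 2: at line 1 remove [gicf,yukk] add [amuj] -> 13 lines: tnfg cap amuj egfc pwai pjtt ighaf mqoen gzd rzgml eiezt vwfag wtosa
Hunk 3: at line 6 remove [mqoen,gzd] add [wqiul] -> 12 lines: tnfg cap amuj egfc pwai pjtt ighaf wqiul rzgml eiezt vwfag wtosa
Hunk 4: at line 6 remove [ighaf,wqiul,rzgml] add [xkvd,vex,domtf] -> 12 lines: tnfg cap amuj egfc pwai pjtt xkvd vex domtf eiezt vwfag wtosa
Hunk 5: at line 6 remove [vex] add [yzz] -> 12 lines: tnfg cap amuj egfc pwai pjtt xkvd yzz domtf eiezt vwfag wtosa
Hunk 6: at line 1 remove [cap,amuj] add [rxefk,lwvb] -> 12 lines: tnfg rxefk lwvb egfc pwai pjtt xkvd yzz domtf eiezt vwfag wtosa
Hunk 7: at line 2 remove [lwvb,egfc,pwai] add [bwyfu,lktf,uczvh] -> 12 lines: tnfg rxefk bwyfu lktf uczvh pjtt xkvd yzz domtf eiezt vwfag wtosa
Final line count: 12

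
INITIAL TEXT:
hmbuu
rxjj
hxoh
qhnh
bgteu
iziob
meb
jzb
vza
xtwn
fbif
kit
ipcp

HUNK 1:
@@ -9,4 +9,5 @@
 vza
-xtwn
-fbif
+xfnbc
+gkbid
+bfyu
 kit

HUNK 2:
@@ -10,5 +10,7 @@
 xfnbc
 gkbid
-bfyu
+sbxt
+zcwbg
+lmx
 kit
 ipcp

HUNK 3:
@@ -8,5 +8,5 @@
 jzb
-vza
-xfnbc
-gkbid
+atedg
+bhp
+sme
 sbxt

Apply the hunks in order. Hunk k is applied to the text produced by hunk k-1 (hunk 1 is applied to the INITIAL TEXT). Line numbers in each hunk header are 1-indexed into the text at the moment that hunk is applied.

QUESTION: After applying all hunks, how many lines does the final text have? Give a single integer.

Hunk 1: at line 9 remove [xtwn,fbif] add [xfnbc,gkbid,bfyu] -> 14 lines: hmbuu rxjj hxoh qhnh bgteu iziob meb jzb vza xfnbc gkbid bfyu kit ipcp
Hunk 2: at line 10 remove [bfyu] add [sbxt,zcwbg,lmx] -> 16 lines: hmbuu rxjj hxoh qhnh bgteu iziob meb jzb vza xfnbc gkbid sbxt zcwbg lmx kit ipcp
Hunk 3: at line 8 remove [vza,xfnbc,gkbid] add [atedg,bhp,sme] -> 16 lines: hmbuu rxjj hxoh qhnh bgteu iziob meb jzb atedg bhp sme sbxt zcwbg lmx kit ipcp
Final line count: 16

Answer: 16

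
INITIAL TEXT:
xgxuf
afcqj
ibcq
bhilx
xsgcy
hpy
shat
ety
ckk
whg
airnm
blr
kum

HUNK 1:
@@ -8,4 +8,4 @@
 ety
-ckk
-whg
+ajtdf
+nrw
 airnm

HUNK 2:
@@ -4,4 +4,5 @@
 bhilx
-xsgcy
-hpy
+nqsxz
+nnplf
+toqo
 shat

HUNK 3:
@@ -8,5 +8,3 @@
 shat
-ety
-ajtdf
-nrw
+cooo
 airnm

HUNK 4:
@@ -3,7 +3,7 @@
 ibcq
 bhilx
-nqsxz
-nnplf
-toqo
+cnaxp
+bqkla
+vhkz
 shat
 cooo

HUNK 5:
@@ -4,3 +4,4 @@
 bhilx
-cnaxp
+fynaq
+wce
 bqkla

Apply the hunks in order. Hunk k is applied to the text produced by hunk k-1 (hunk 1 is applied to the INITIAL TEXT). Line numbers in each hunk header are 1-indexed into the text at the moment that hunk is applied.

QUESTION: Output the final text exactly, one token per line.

Answer: xgxuf
afcqj
ibcq
bhilx
fynaq
wce
bqkla
vhkz
shat
cooo
airnm
blr
kum

Derivation:
Hunk 1: at line 8 remove [ckk,whg] add [ajtdf,nrw] -> 13 lines: xgxuf afcqj ibcq bhilx xsgcy hpy shat ety ajtdf nrw airnm blr kum
Hunk 2: at line 4 remove [xsgcy,hpy] add [nqsxz,nnplf,toqo] -> 14 lines: xgxuf afcqj ibcq bhilx nqsxz nnplf toqo shat ety ajtdf nrw airnm blr kum
Hunk 3: at line 8 remove [ety,ajtdf,nrw] add [cooo] -> 12 lines: xgxuf afcqj ibcq bhilx nqsxz nnplf toqo shat cooo airnm blr kum
Hunk 4: at line 3 remove [nqsxz,nnplf,toqo] add [cnaxp,bqkla,vhkz] -> 12 lines: xgxuf afcqj ibcq bhilx cnaxp bqkla vhkz shat cooo airnm blr kum
Hunk 5: at line 4 remove [cnaxp] add [fynaq,wce] -> 13 lines: xgxuf afcqj ibcq bhilx fynaq wce bqkla vhkz shat cooo airnm blr kum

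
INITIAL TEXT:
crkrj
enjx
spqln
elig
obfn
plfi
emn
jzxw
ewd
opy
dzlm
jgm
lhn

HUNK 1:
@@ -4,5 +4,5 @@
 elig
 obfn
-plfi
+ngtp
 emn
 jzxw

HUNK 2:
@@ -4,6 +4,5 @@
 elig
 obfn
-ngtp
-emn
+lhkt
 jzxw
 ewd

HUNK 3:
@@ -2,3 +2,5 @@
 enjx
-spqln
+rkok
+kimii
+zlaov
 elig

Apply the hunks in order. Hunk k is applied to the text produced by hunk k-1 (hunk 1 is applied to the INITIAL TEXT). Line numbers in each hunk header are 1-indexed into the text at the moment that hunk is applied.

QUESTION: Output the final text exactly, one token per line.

Answer: crkrj
enjx
rkok
kimii
zlaov
elig
obfn
lhkt
jzxw
ewd
opy
dzlm
jgm
lhn

Derivation:
Hunk 1: at line 4 remove [plfi] add [ngtp] -> 13 lines: crkrj enjx spqln elig obfn ngtp emn jzxw ewd opy dzlm jgm lhn
Hunk 2: at line 4 remove [ngtp,emn] add [lhkt] -> 12 lines: crkrj enjx spqln elig obfn lhkt jzxw ewd opy dzlm jgm lhn
Hunk 3: at line 2 remove [spqln] add [rkok,kimii,zlaov] -> 14 lines: crkrj enjx rkok kimii zlaov elig obfn lhkt jzxw ewd opy dzlm jgm lhn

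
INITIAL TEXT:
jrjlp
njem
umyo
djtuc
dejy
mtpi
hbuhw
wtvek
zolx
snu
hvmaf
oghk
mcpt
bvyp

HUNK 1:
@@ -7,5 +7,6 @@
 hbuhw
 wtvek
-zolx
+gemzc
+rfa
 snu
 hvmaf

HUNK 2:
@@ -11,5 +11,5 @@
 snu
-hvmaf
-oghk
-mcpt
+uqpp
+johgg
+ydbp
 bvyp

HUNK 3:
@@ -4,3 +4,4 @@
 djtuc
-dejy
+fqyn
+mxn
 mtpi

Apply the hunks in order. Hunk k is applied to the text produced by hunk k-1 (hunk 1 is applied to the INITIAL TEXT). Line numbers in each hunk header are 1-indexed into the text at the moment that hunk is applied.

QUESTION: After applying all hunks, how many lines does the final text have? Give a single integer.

Hunk 1: at line 7 remove [zolx] add [gemzc,rfa] -> 15 lines: jrjlp njem umyo djtuc dejy mtpi hbuhw wtvek gemzc rfa snu hvmaf oghk mcpt bvyp
Hunk 2: at line 11 remove [hvmaf,oghk,mcpt] add [uqpp,johgg,ydbp] -> 15 lines: jrjlp njem umyo djtuc dejy mtpi hbuhw wtvek gemzc rfa snu uqpp johgg ydbp bvyp
Hunk 3: at line 4 remove [dejy] add [fqyn,mxn] -> 16 lines: jrjlp njem umyo djtuc fqyn mxn mtpi hbuhw wtvek gemzc rfa snu uqpp johgg ydbp bvyp
Final line count: 16

Answer: 16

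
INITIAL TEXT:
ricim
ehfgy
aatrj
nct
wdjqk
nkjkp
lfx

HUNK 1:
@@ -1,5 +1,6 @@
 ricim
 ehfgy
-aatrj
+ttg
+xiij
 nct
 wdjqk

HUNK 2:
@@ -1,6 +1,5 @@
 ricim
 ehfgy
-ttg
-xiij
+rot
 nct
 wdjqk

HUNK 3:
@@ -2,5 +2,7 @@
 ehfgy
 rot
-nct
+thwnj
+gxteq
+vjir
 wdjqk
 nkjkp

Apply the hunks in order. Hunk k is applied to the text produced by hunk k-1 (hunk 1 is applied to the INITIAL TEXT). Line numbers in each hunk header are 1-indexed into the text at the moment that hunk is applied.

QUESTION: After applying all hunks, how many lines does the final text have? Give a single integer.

Answer: 9

Derivation:
Hunk 1: at line 1 remove [aatrj] add [ttg,xiij] -> 8 lines: ricim ehfgy ttg xiij nct wdjqk nkjkp lfx
Hunk 2: at line 1 remove [ttg,xiij] add [rot] -> 7 lines: ricim ehfgy rot nct wdjqk nkjkp lfx
Hunk 3: at line 2 remove [nct] add [thwnj,gxteq,vjir] -> 9 lines: ricim ehfgy rot thwnj gxteq vjir wdjqk nkjkp lfx
Final line count: 9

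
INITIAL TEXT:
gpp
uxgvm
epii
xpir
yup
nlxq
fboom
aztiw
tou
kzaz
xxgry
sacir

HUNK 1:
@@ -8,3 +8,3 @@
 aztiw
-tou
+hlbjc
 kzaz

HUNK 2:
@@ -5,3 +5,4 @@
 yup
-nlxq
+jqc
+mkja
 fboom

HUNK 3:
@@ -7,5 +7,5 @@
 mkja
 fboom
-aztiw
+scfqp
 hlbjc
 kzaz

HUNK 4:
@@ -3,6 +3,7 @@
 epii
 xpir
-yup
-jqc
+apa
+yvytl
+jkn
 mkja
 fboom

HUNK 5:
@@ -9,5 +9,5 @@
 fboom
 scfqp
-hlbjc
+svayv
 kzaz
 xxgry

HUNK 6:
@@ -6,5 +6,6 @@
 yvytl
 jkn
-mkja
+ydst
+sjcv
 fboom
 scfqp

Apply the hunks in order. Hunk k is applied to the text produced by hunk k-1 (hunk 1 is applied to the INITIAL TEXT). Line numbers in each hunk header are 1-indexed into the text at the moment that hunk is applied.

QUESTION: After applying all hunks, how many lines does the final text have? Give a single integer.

Hunk 1: at line 8 remove [tou] add [hlbjc] -> 12 lines: gpp uxgvm epii xpir yup nlxq fboom aztiw hlbjc kzaz xxgry sacir
Hunk 2: at line 5 remove [nlxq] add [jqc,mkja] -> 13 lines: gpp uxgvm epii xpir yup jqc mkja fboom aztiw hlbjc kzaz xxgry sacir
Hunk 3: at line 7 remove [aztiw] add [scfqp] -> 13 lines: gpp uxgvm epii xpir yup jqc mkja fboom scfqp hlbjc kzaz xxgry sacir
Hunk 4: at line 3 remove [yup,jqc] add [apa,yvytl,jkn] -> 14 lines: gpp uxgvm epii xpir apa yvytl jkn mkja fboom scfqp hlbjc kzaz xxgry sacir
Hunk 5: at line 9 remove [hlbjc] add [svayv] -> 14 lines: gpp uxgvm epii xpir apa yvytl jkn mkja fboom scfqp svayv kzaz xxgry sacir
Hunk 6: at line 6 remove [mkja] add [ydst,sjcv] -> 15 lines: gpp uxgvm epii xpir apa yvytl jkn ydst sjcv fboom scfqp svayv kzaz xxgry sacir
Final line count: 15

Answer: 15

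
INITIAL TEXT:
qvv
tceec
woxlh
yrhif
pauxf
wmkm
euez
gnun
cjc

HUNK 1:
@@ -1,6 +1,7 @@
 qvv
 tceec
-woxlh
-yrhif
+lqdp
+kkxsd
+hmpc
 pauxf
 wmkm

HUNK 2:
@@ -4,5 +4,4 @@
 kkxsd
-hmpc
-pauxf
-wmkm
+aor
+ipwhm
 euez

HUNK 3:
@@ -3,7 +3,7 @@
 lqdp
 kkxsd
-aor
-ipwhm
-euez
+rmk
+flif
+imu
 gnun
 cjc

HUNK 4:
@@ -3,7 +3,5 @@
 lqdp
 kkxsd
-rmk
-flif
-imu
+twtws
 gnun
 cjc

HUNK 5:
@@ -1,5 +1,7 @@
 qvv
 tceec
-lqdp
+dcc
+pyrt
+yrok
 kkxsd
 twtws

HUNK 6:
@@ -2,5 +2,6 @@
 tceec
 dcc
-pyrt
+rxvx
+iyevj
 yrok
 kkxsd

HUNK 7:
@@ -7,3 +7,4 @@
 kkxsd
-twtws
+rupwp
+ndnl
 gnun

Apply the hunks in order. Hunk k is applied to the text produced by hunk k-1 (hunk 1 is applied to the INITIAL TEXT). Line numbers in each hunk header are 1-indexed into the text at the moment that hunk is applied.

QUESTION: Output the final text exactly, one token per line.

Answer: qvv
tceec
dcc
rxvx
iyevj
yrok
kkxsd
rupwp
ndnl
gnun
cjc

Derivation:
Hunk 1: at line 1 remove [woxlh,yrhif] add [lqdp,kkxsd,hmpc] -> 10 lines: qvv tceec lqdp kkxsd hmpc pauxf wmkm euez gnun cjc
Hunk 2: at line 4 remove [hmpc,pauxf,wmkm] add [aor,ipwhm] -> 9 lines: qvv tceec lqdp kkxsd aor ipwhm euez gnun cjc
Hunk 3: at line 3 remove [aor,ipwhm,euez] add [rmk,flif,imu] -> 9 lines: qvv tceec lqdp kkxsd rmk flif imu gnun cjc
Hunk 4: at line 3 remove [rmk,flif,imu] add [twtws] -> 7 lines: qvv tceec lqdp kkxsd twtws gnun cjc
Hunk 5: at line 1 remove [lqdp] add [dcc,pyrt,yrok] -> 9 lines: qvv tceec dcc pyrt yrok kkxsd twtws gnun cjc
Hunk 6: at line 2 remove [pyrt] add [rxvx,iyevj] -> 10 lines: qvv tceec dcc rxvx iyevj yrok kkxsd twtws gnun cjc
Hunk 7: at line 7 remove [twtws] add [rupwp,ndnl] -> 11 lines: qvv tceec dcc rxvx iyevj yrok kkxsd rupwp ndnl gnun cjc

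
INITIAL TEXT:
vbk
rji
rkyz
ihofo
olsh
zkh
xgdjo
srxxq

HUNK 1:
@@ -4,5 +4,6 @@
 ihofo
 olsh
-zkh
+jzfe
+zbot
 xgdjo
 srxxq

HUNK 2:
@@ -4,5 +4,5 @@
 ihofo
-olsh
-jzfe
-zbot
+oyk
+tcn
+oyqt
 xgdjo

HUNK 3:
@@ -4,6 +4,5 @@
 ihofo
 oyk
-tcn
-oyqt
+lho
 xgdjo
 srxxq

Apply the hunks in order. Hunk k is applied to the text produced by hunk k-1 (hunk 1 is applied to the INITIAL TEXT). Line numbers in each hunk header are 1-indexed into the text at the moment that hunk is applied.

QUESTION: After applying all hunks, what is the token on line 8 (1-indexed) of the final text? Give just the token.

Answer: srxxq

Derivation:
Hunk 1: at line 4 remove [zkh] add [jzfe,zbot] -> 9 lines: vbk rji rkyz ihofo olsh jzfe zbot xgdjo srxxq
Hunk 2: at line 4 remove [olsh,jzfe,zbot] add [oyk,tcn,oyqt] -> 9 lines: vbk rji rkyz ihofo oyk tcn oyqt xgdjo srxxq
Hunk 3: at line 4 remove [tcn,oyqt] add [lho] -> 8 lines: vbk rji rkyz ihofo oyk lho xgdjo srxxq
Final line 8: srxxq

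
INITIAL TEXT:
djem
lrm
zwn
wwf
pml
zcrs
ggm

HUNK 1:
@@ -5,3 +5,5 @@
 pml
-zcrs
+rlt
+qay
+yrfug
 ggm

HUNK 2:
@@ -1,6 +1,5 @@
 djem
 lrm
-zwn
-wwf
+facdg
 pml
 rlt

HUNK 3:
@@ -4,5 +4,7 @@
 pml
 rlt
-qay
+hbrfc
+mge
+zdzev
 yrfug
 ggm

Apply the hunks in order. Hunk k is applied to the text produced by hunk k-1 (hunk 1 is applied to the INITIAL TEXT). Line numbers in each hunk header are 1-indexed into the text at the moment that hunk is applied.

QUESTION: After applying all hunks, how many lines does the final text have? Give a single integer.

Hunk 1: at line 5 remove [zcrs] add [rlt,qay,yrfug] -> 9 lines: djem lrm zwn wwf pml rlt qay yrfug ggm
Hunk 2: at line 1 remove [zwn,wwf] add [facdg] -> 8 lines: djem lrm facdg pml rlt qay yrfug ggm
Hunk 3: at line 4 remove [qay] add [hbrfc,mge,zdzev] -> 10 lines: djem lrm facdg pml rlt hbrfc mge zdzev yrfug ggm
Final line count: 10

Answer: 10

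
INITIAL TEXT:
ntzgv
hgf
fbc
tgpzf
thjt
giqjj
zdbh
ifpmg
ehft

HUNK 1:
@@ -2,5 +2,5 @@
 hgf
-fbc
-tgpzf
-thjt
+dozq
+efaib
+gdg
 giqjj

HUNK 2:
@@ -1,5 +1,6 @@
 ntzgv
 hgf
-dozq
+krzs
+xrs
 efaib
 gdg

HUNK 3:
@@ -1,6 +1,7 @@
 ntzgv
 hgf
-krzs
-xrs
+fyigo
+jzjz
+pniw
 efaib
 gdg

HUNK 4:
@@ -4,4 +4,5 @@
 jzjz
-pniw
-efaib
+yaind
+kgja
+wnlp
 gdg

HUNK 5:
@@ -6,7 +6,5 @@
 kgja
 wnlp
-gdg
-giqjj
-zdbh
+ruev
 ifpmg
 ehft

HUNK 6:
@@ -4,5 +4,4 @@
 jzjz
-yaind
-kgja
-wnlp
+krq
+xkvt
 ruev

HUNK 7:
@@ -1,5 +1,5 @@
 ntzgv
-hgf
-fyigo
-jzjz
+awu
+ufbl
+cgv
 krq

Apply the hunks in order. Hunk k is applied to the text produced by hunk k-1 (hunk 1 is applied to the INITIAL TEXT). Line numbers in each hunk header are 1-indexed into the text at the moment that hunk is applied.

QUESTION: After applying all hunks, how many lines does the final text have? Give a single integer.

Hunk 1: at line 2 remove [fbc,tgpzf,thjt] add [dozq,efaib,gdg] -> 9 lines: ntzgv hgf dozq efaib gdg giqjj zdbh ifpmg ehft
Hunk 2: at line 1 remove [dozq] add [krzs,xrs] -> 10 lines: ntzgv hgf krzs xrs efaib gdg giqjj zdbh ifpmg ehft
Hunk 3: at line 1 remove [krzs,xrs] add [fyigo,jzjz,pniw] -> 11 lines: ntzgv hgf fyigo jzjz pniw efaib gdg giqjj zdbh ifpmg ehft
Hunk 4: at line 4 remove [pniw,efaib] add [yaind,kgja,wnlp] -> 12 lines: ntzgv hgf fyigo jzjz yaind kgja wnlp gdg giqjj zdbh ifpmg ehft
Hunk 5: at line 6 remove [gdg,giqjj,zdbh] add [ruev] -> 10 lines: ntzgv hgf fyigo jzjz yaind kgja wnlp ruev ifpmg ehft
Hunk 6: at line 4 remove [yaind,kgja,wnlp] add [krq,xkvt] -> 9 lines: ntzgv hgf fyigo jzjz krq xkvt ruev ifpmg ehft
Hunk 7: at line 1 remove [hgf,fyigo,jzjz] add [awu,ufbl,cgv] -> 9 lines: ntzgv awu ufbl cgv krq xkvt ruev ifpmg ehft
Final line count: 9

Answer: 9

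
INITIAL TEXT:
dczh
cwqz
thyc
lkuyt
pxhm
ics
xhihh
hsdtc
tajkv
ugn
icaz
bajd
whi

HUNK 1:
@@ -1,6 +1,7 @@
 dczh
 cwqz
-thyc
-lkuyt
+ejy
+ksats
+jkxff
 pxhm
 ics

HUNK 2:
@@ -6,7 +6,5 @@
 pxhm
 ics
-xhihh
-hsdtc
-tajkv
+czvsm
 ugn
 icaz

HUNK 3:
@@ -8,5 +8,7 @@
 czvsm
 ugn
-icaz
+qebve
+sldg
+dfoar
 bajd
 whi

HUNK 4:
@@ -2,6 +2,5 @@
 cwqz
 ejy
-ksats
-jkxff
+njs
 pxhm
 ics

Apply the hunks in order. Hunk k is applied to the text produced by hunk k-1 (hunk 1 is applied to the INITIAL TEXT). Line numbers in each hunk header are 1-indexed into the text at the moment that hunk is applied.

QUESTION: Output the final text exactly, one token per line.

Hunk 1: at line 1 remove [thyc,lkuyt] add [ejy,ksats,jkxff] -> 14 lines: dczh cwqz ejy ksats jkxff pxhm ics xhihh hsdtc tajkv ugn icaz bajd whi
Hunk 2: at line 6 remove [xhihh,hsdtc,tajkv] add [czvsm] -> 12 lines: dczh cwqz ejy ksats jkxff pxhm ics czvsm ugn icaz bajd whi
Hunk 3: at line 8 remove [icaz] add [qebve,sldg,dfoar] -> 14 lines: dczh cwqz ejy ksats jkxff pxhm ics czvsm ugn qebve sldg dfoar bajd whi
Hunk 4: at line 2 remove [ksats,jkxff] add [njs] -> 13 lines: dczh cwqz ejy njs pxhm ics czvsm ugn qebve sldg dfoar bajd whi

Answer: dczh
cwqz
ejy
njs
pxhm
ics
czvsm
ugn
qebve
sldg
dfoar
bajd
whi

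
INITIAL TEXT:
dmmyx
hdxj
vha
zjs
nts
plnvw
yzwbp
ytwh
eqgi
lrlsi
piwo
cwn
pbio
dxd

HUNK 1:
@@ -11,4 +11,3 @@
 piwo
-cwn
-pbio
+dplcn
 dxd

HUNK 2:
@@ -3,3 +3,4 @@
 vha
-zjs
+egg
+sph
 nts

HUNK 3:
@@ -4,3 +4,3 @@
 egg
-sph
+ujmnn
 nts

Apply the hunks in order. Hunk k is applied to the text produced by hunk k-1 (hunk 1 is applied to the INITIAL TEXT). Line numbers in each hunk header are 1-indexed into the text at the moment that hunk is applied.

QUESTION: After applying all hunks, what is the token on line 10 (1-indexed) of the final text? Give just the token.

Hunk 1: at line 11 remove [cwn,pbio] add [dplcn] -> 13 lines: dmmyx hdxj vha zjs nts plnvw yzwbp ytwh eqgi lrlsi piwo dplcn dxd
Hunk 2: at line 3 remove [zjs] add [egg,sph] -> 14 lines: dmmyx hdxj vha egg sph nts plnvw yzwbp ytwh eqgi lrlsi piwo dplcn dxd
Hunk 3: at line 4 remove [sph] add [ujmnn] -> 14 lines: dmmyx hdxj vha egg ujmnn nts plnvw yzwbp ytwh eqgi lrlsi piwo dplcn dxd
Final line 10: eqgi

Answer: eqgi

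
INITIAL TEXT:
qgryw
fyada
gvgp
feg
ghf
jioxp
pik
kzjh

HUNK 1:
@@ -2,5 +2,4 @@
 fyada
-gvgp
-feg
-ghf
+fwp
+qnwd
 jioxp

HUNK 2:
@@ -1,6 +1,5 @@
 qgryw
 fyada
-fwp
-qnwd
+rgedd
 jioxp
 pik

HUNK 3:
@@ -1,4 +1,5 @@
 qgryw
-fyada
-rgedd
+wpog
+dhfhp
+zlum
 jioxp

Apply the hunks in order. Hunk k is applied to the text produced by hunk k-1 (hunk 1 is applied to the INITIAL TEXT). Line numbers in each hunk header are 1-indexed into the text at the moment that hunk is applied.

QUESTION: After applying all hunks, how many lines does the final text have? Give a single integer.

Hunk 1: at line 2 remove [gvgp,feg,ghf] add [fwp,qnwd] -> 7 lines: qgryw fyada fwp qnwd jioxp pik kzjh
Hunk 2: at line 1 remove [fwp,qnwd] add [rgedd] -> 6 lines: qgryw fyada rgedd jioxp pik kzjh
Hunk 3: at line 1 remove [fyada,rgedd] add [wpog,dhfhp,zlum] -> 7 lines: qgryw wpog dhfhp zlum jioxp pik kzjh
Final line count: 7

Answer: 7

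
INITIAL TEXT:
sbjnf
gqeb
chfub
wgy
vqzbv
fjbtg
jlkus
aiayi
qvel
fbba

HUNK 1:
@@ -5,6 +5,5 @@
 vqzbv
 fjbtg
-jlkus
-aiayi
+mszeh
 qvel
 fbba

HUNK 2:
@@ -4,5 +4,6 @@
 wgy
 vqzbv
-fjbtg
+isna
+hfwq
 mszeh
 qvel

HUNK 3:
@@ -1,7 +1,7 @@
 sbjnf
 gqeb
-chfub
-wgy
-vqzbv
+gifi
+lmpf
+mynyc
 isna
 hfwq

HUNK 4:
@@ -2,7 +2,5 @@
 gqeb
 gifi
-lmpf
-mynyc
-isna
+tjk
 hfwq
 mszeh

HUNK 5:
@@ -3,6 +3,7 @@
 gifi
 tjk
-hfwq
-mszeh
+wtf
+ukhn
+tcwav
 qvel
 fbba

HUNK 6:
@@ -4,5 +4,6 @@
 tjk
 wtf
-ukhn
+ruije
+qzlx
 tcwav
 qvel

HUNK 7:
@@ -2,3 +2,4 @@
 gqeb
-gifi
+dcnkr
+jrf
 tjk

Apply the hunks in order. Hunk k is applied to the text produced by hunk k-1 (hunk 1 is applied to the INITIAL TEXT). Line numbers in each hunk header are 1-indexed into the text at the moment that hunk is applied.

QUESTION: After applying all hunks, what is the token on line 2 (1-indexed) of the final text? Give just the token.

Hunk 1: at line 5 remove [jlkus,aiayi] add [mszeh] -> 9 lines: sbjnf gqeb chfub wgy vqzbv fjbtg mszeh qvel fbba
Hunk 2: at line 4 remove [fjbtg] add [isna,hfwq] -> 10 lines: sbjnf gqeb chfub wgy vqzbv isna hfwq mszeh qvel fbba
Hunk 3: at line 1 remove [chfub,wgy,vqzbv] add [gifi,lmpf,mynyc] -> 10 lines: sbjnf gqeb gifi lmpf mynyc isna hfwq mszeh qvel fbba
Hunk 4: at line 2 remove [lmpf,mynyc,isna] add [tjk] -> 8 lines: sbjnf gqeb gifi tjk hfwq mszeh qvel fbba
Hunk 5: at line 3 remove [hfwq,mszeh] add [wtf,ukhn,tcwav] -> 9 lines: sbjnf gqeb gifi tjk wtf ukhn tcwav qvel fbba
Hunk 6: at line 4 remove [ukhn] add [ruije,qzlx] -> 10 lines: sbjnf gqeb gifi tjk wtf ruije qzlx tcwav qvel fbba
Hunk 7: at line 2 remove [gifi] add [dcnkr,jrf] -> 11 lines: sbjnf gqeb dcnkr jrf tjk wtf ruije qzlx tcwav qvel fbba
Final line 2: gqeb

Answer: gqeb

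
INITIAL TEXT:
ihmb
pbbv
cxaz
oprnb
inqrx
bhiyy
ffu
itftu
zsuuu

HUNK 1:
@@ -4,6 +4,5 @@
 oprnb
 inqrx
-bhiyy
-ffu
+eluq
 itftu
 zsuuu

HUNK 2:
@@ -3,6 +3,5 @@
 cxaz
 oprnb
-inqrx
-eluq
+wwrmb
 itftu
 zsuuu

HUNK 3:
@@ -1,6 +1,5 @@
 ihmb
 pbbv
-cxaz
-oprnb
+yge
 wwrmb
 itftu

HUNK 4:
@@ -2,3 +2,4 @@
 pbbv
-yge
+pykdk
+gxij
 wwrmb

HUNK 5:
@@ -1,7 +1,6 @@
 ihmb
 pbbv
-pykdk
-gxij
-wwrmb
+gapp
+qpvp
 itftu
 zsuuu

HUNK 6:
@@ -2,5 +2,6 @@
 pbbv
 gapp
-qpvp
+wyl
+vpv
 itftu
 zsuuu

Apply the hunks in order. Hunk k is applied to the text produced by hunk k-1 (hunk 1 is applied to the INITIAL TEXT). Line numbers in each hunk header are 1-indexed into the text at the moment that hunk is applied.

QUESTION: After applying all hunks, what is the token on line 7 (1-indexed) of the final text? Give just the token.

Hunk 1: at line 4 remove [bhiyy,ffu] add [eluq] -> 8 lines: ihmb pbbv cxaz oprnb inqrx eluq itftu zsuuu
Hunk 2: at line 3 remove [inqrx,eluq] add [wwrmb] -> 7 lines: ihmb pbbv cxaz oprnb wwrmb itftu zsuuu
Hunk 3: at line 1 remove [cxaz,oprnb] add [yge] -> 6 lines: ihmb pbbv yge wwrmb itftu zsuuu
Hunk 4: at line 2 remove [yge] add [pykdk,gxij] -> 7 lines: ihmb pbbv pykdk gxij wwrmb itftu zsuuu
Hunk 5: at line 1 remove [pykdk,gxij,wwrmb] add [gapp,qpvp] -> 6 lines: ihmb pbbv gapp qpvp itftu zsuuu
Hunk 6: at line 2 remove [qpvp] add [wyl,vpv] -> 7 lines: ihmb pbbv gapp wyl vpv itftu zsuuu
Final line 7: zsuuu

Answer: zsuuu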